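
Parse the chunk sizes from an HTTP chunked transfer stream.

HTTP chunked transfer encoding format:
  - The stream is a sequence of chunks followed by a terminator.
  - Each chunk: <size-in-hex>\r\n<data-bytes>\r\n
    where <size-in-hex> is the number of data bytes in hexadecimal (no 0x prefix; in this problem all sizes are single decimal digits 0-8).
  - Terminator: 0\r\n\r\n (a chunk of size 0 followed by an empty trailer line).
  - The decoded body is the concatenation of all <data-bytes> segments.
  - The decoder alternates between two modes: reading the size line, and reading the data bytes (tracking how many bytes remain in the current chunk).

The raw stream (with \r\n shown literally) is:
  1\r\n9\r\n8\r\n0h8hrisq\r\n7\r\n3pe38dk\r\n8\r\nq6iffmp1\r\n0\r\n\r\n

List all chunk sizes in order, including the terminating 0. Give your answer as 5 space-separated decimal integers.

Answer: 1 8 7 8 0

Derivation:
Chunk 1: stream[0..1]='1' size=0x1=1, data at stream[3..4]='9' -> body[0..1], body so far='9'
Chunk 2: stream[6..7]='8' size=0x8=8, data at stream[9..17]='0h8hrisq' -> body[1..9], body so far='90h8hrisq'
Chunk 3: stream[19..20]='7' size=0x7=7, data at stream[22..29]='3pe38dk' -> body[9..16], body so far='90h8hrisq3pe38dk'
Chunk 4: stream[31..32]='8' size=0x8=8, data at stream[34..42]='q6iffmp1' -> body[16..24], body so far='90h8hrisq3pe38dkq6iffmp1'
Chunk 5: stream[44..45]='0' size=0 (terminator). Final body='90h8hrisq3pe38dkq6iffmp1' (24 bytes)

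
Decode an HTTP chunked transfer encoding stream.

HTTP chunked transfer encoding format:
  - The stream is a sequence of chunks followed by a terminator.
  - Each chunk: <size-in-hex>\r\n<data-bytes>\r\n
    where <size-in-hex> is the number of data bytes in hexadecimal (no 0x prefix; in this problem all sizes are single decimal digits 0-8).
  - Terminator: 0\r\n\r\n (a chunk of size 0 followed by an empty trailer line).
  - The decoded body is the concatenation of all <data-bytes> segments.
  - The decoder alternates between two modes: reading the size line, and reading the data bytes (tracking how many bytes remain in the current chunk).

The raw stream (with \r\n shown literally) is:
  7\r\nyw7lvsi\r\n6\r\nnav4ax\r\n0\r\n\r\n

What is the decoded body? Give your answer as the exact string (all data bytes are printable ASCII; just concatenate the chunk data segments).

Chunk 1: stream[0..1]='7' size=0x7=7, data at stream[3..10]='yw7lvsi' -> body[0..7], body so far='yw7lvsi'
Chunk 2: stream[12..13]='6' size=0x6=6, data at stream[15..21]='nav4ax' -> body[7..13], body so far='yw7lvsinav4ax'
Chunk 3: stream[23..24]='0' size=0 (terminator). Final body='yw7lvsinav4ax' (13 bytes)

Answer: yw7lvsinav4ax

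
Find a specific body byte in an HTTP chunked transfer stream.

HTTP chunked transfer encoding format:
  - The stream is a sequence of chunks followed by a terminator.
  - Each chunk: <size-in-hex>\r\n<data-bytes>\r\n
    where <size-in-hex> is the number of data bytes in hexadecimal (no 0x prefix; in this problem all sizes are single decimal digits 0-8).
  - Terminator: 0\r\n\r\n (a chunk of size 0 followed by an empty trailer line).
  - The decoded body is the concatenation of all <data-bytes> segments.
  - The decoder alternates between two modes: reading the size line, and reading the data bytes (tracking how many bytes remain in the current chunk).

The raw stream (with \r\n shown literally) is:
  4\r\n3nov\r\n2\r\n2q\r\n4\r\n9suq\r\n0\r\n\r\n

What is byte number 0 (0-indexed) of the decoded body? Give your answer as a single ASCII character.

Chunk 1: stream[0..1]='4' size=0x4=4, data at stream[3..7]='3nov' -> body[0..4], body so far='3nov'
Chunk 2: stream[9..10]='2' size=0x2=2, data at stream[12..14]='2q' -> body[4..6], body so far='3nov2q'
Chunk 3: stream[16..17]='4' size=0x4=4, data at stream[19..23]='9suq' -> body[6..10], body so far='3nov2q9suq'
Chunk 4: stream[25..26]='0' size=0 (terminator). Final body='3nov2q9suq' (10 bytes)
Body byte 0 = '3'

Answer: 3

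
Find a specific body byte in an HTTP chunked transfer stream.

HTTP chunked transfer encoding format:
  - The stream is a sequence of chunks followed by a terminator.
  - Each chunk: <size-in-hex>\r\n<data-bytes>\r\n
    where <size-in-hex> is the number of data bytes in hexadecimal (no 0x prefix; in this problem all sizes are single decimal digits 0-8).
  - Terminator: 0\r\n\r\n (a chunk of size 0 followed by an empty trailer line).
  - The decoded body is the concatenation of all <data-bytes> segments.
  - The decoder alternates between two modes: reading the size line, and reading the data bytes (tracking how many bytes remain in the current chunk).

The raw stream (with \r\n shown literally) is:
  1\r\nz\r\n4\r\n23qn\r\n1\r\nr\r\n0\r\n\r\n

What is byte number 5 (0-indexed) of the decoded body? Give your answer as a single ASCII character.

Answer: r

Derivation:
Chunk 1: stream[0..1]='1' size=0x1=1, data at stream[3..4]='z' -> body[0..1], body so far='z'
Chunk 2: stream[6..7]='4' size=0x4=4, data at stream[9..13]='23qn' -> body[1..5], body so far='z23qn'
Chunk 3: stream[15..16]='1' size=0x1=1, data at stream[18..19]='r' -> body[5..6], body so far='z23qnr'
Chunk 4: stream[21..22]='0' size=0 (terminator). Final body='z23qnr' (6 bytes)
Body byte 5 = 'r'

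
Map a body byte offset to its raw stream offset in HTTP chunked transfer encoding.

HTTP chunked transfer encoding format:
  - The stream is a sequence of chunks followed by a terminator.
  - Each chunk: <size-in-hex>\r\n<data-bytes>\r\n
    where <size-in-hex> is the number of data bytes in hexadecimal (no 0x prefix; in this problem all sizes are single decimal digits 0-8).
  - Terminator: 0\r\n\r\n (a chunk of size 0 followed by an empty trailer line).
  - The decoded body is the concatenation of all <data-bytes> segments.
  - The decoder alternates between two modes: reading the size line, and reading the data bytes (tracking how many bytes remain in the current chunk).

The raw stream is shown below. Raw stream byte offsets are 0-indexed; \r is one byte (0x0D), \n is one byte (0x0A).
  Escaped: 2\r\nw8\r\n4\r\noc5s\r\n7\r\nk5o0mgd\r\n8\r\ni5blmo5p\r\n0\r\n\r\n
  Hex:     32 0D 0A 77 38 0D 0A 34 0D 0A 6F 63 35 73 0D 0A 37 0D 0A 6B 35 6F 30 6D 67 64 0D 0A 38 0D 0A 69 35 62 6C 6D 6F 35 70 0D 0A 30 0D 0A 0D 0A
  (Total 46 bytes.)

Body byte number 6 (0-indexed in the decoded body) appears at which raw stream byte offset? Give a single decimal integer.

Answer: 19

Derivation:
Chunk 1: stream[0..1]='2' size=0x2=2, data at stream[3..5]='w8' -> body[0..2], body so far='w8'
Chunk 2: stream[7..8]='4' size=0x4=4, data at stream[10..14]='oc5s' -> body[2..6], body so far='w8oc5s'
Chunk 3: stream[16..17]='7' size=0x7=7, data at stream[19..26]='k5o0mgd' -> body[6..13], body so far='w8oc5sk5o0mgd'
Chunk 4: stream[28..29]='8' size=0x8=8, data at stream[31..39]='i5blmo5p' -> body[13..21], body so far='w8oc5sk5o0mgdi5blmo5p'
Chunk 5: stream[41..42]='0' size=0 (terminator). Final body='w8oc5sk5o0mgdi5blmo5p' (21 bytes)
Body byte 6 at stream offset 19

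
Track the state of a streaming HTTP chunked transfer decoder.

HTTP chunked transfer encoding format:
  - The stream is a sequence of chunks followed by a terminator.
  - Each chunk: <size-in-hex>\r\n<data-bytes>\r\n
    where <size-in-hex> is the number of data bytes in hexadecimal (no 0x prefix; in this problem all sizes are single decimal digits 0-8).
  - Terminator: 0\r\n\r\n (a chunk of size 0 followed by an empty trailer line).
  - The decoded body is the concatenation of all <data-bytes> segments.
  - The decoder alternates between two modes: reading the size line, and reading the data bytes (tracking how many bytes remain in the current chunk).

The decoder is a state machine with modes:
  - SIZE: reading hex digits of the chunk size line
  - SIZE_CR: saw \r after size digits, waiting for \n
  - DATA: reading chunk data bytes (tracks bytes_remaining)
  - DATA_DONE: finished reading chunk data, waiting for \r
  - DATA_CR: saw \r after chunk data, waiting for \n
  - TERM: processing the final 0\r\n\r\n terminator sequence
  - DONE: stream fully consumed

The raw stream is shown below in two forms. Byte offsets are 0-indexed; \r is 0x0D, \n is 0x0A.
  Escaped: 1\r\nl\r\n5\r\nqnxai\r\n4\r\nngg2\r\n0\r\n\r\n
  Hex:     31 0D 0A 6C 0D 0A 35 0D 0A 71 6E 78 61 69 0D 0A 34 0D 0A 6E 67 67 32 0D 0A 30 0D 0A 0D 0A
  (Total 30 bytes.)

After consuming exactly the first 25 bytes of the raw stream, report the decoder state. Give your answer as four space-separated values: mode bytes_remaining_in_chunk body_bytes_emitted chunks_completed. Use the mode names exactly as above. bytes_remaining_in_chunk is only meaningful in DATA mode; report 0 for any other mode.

Byte 0 = '1': mode=SIZE remaining=0 emitted=0 chunks_done=0
Byte 1 = 0x0D: mode=SIZE_CR remaining=0 emitted=0 chunks_done=0
Byte 2 = 0x0A: mode=DATA remaining=1 emitted=0 chunks_done=0
Byte 3 = 'l': mode=DATA_DONE remaining=0 emitted=1 chunks_done=0
Byte 4 = 0x0D: mode=DATA_CR remaining=0 emitted=1 chunks_done=0
Byte 5 = 0x0A: mode=SIZE remaining=0 emitted=1 chunks_done=1
Byte 6 = '5': mode=SIZE remaining=0 emitted=1 chunks_done=1
Byte 7 = 0x0D: mode=SIZE_CR remaining=0 emitted=1 chunks_done=1
Byte 8 = 0x0A: mode=DATA remaining=5 emitted=1 chunks_done=1
Byte 9 = 'q': mode=DATA remaining=4 emitted=2 chunks_done=1
Byte 10 = 'n': mode=DATA remaining=3 emitted=3 chunks_done=1
Byte 11 = 'x': mode=DATA remaining=2 emitted=4 chunks_done=1
Byte 12 = 'a': mode=DATA remaining=1 emitted=5 chunks_done=1
Byte 13 = 'i': mode=DATA_DONE remaining=0 emitted=6 chunks_done=1
Byte 14 = 0x0D: mode=DATA_CR remaining=0 emitted=6 chunks_done=1
Byte 15 = 0x0A: mode=SIZE remaining=0 emitted=6 chunks_done=2
Byte 16 = '4': mode=SIZE remaining=0 emitted=6 chunks_done=2
Byte 17 = 0x0D: mode=SIZE_CR remaining=0 emitted=6 chunks_done=2
Byte 18 = 0x0A: mode=DATA remaining=4 emitted=6 chunks_done=2
Byte 19 = 'n': mode=DATA remaining=3 emitted=7 chunks_done=2
Byte 20 = 'g': mode=DATA remaining=2 emitted=8 chunks_done=2
Byte 21 = 'g': mode=DATA remaining=1 emitted=9 chunks_done=2
Byte 22 = '2': mode=DATA_DONE remaining=0 emitted=10 chunks_done=2
Byte 23 = 0x0D: mode=DATA_CR remaining=0 emitted=10 chunks_done=2
Byte 24 = 0x0A: mode=SIZE remaining=0 emitted=10 chunks_done=3

Answer: SIZE 0 10 3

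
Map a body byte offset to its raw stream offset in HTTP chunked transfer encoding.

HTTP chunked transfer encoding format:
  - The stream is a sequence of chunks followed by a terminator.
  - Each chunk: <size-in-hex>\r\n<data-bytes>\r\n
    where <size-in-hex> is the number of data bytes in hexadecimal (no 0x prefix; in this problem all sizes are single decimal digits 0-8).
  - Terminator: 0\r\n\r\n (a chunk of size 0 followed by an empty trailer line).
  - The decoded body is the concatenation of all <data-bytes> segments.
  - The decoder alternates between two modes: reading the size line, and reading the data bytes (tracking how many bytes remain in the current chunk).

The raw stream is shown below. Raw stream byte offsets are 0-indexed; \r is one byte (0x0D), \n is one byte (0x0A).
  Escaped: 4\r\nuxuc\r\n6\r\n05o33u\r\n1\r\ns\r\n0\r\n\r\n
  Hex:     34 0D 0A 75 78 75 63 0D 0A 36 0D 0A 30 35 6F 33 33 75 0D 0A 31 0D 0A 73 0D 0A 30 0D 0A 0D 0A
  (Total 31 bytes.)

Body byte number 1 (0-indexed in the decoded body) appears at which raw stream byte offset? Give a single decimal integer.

Answer: 4

Derivation:
Chunk 1: stream[0..1]='4' size=0x4=4, data at stream[3..7]='uxuc' -> body[0..4], body so far='uxuc'
Chunk 2: stream[9..10]='6' size=0x6=6, data at stream[12..18]='05o33u' -> body[4..10], body so far='uxuc05o33u'
Chunk 3: stream[20..21]='1' size=0x1=1, data at stream[23..24]='s' -> body[10..11], body so far='uxuc05o33us'
Chunk 4: stream[26..27]='0' size=0 (terminator). Final body='uxuc05o33us' (11 bytes)
Body byte 1 at stream offset 4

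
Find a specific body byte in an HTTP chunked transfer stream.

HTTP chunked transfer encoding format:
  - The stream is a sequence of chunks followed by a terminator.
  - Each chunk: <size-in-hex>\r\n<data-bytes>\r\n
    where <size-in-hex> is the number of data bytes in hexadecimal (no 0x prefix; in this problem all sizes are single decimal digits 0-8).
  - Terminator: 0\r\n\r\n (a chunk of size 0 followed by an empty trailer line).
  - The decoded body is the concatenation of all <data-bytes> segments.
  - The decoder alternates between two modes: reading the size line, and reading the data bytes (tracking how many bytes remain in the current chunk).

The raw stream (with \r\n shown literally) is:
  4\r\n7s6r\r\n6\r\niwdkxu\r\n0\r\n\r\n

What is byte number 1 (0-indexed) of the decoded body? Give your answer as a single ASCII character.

Answer: s

Derivation:
Chunk 1: stream[0..1]='4' size=0x4=4, data at stream[3..7]='7s6r' -> body[0..4], body so far='7s6r'
Chunk 2: stream[9..10]='6' size=0x6=6, data at stream[12..18]='iwdkxu' -> body[4..10], body so far='7s6riwdkxu'
Chunk 3: stream[20..21]='0' size=0 (terminator). Final body='7s6riwdkxu' (10 bytes)
Body byte 1 = 's'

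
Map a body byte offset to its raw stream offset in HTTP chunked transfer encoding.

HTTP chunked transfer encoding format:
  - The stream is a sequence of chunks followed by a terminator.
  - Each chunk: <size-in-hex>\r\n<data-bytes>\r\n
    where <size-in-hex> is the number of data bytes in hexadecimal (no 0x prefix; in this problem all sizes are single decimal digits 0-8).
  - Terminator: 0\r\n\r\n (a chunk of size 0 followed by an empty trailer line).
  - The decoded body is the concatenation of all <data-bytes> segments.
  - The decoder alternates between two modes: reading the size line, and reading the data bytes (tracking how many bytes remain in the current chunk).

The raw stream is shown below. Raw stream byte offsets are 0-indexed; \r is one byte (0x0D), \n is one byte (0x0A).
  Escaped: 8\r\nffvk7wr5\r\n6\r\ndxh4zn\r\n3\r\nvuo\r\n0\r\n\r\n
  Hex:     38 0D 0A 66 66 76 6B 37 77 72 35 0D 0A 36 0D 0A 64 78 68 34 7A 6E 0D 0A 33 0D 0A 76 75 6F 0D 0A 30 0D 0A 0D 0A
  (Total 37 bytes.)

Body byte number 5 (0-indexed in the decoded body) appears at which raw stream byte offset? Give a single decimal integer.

Chunk 1: stream[0..1]='8' size=0x8=8, data at stream[3..11]='ffvk7wr5' -> body[0..8], body so far='ffvk7wr5'
Chunk 2: stream[13..14]='6' size=0x6=6, data at stream[16..22]='dxh4zn' -> body[8..14], body so far='ffvk7wr5dxh4zn'
Chunk 3: stream[24..25]='3' size=0x3=3, data at stream[27..30]='vuo' -> body[14..17], body so far='ffvk7wr5dxh4znvuo'
Chunk 4: stream[32..33]='0' size=0 (terminator). Final body='ffvk7wr5dxh4znvuo' (17 bytes)
Body byte 5 at stream offset 8

Answer: 8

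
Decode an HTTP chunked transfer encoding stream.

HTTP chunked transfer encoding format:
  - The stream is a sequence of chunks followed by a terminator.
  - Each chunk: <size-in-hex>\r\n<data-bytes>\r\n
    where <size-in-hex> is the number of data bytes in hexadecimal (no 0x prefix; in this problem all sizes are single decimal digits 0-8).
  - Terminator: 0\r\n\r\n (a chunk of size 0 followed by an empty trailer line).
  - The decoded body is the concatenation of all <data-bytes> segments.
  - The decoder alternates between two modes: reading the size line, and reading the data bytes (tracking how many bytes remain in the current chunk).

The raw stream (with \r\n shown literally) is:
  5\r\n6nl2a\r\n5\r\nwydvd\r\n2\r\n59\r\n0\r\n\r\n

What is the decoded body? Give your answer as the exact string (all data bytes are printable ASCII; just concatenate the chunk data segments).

Answer: 6nl2awydvd59

Derivation:
Chunk 1: stream[0..1]='5' size=0x5=5, data at stream[3..8]='6nl2a' -> body[0..5], body so far='6nl2a'
Chunk 2: stream[10..11]='5' size=0x5=5, data at stream[13..18]='wydvd' -> body[5..10], body so far='6nl2awydvd'
Chunk 3: stream[20..21]='2' size=0x2=2, data at stream[23..25]='59' -> body[10..12], body so far='6nl2awydvd59'
Chunk 4: stream[27..28]='0' size=0 (terminator). Final body='6nl2awydvd59' (12 bytes)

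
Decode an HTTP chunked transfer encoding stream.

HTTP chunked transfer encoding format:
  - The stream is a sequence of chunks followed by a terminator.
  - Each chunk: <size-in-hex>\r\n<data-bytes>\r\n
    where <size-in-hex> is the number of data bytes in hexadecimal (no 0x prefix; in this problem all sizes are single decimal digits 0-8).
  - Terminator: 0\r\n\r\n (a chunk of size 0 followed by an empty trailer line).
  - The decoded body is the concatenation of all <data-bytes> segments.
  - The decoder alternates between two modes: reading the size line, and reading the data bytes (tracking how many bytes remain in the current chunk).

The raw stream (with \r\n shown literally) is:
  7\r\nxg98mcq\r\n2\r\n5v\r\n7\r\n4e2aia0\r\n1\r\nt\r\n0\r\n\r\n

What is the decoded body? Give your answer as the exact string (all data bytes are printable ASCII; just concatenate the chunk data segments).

Answer: xg98mcq5v4e2aia0t

Derivation:
Chunk 1: stream[0..1]='7' size=0x7=7, data at stream[3..10]='xg98mcq' -> body[0..7], body so far='xg98mcq'
Chunk 2: stream[12..13]='2' size=0x2=2, data at stream[15..17]='5v' -> body[7..9], body so far='xg98mcq5v'
Chunk 3: stream[19..20]='7' size=0x7=7, data at stream[22..29]='4e2aia0' -> body[9..16], body so far='xg98mcq5v4e2aia0'
Chunk 4: stream[31..32]='1' size=0x1=1, data at stream[34..35]='t' -> body[16..17], body so far='xg98mcq5v4e2aia0t'
Chunk 5: stream[37..38]='0' size=0 (terminator). Final body='xg98mcq5v4e2aia0t' (17 bytes)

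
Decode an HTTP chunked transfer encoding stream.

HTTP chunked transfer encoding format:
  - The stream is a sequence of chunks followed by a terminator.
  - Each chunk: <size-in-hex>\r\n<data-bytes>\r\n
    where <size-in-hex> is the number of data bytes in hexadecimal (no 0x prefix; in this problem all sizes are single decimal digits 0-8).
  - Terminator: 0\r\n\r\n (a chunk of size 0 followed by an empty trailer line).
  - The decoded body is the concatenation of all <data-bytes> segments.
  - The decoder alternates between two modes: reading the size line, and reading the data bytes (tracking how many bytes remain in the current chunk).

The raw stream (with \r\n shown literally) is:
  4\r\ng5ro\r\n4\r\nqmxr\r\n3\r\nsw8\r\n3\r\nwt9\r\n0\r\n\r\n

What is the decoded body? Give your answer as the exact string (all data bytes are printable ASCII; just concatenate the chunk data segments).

Answer: g5roqmxrsw8wt9

Derivation:
Chunk 1: stream[0..1]='4' size=0x4=4, data at stream[3..7]='g5ro' -> body[0..4], body so far='g5ro'
Chunk 2: stream[9..10]='4' size=0x4=4, data at stream[12..16]='qmxr' -> body[4..8], body so far='g5roqmxr'
Chunk 3: stream[18..19]='3' size=0x3=3, data at stream[21..24]='sw8' -> body[8..11], body so far='g5roqmxrsw8'
Chunk 4: stream[26..27]='3' size=0x3=3, data at stream[29..32]='wt9' -> body[11..14], body so far='g5roqmxrsw8wt9'
Chunk 5: stream[34..35]='0' size=0 (terminator). Final body='g5roqmxrsw8wt9' (14 bytes)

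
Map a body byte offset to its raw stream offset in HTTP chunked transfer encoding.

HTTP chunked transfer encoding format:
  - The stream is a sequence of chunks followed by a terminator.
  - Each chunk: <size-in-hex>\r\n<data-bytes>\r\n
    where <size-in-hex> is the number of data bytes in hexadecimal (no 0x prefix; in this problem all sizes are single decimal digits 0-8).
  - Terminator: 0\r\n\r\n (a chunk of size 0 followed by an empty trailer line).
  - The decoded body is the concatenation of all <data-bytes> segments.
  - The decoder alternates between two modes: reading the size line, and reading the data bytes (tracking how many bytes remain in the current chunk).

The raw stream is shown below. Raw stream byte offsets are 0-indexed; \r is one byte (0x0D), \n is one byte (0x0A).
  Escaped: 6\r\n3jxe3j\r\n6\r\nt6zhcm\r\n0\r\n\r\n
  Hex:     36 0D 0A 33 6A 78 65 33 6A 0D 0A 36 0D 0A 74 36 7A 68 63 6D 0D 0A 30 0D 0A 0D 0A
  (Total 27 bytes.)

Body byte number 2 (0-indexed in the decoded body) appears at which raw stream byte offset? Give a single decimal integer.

Answer: 5

Derivation:
Chunk 1: stream[0..1]='6' size=0x6=6, data at stream[3..9]='3jxe3j' -> body[0..6], body so far='3jxe3j'
Chunk 2: stream[11..12]='6' size=0x6=6, data at stream[14..20]='t6zhcm' -> body[6..12], body so far='3jxe3jt6zhcm'
Chunk 3: stream[22..23]='0' size=0 (terminator). Final body='3jxe3jt6zhcm' (12 bytes)
Body byte 2 at stream offset 5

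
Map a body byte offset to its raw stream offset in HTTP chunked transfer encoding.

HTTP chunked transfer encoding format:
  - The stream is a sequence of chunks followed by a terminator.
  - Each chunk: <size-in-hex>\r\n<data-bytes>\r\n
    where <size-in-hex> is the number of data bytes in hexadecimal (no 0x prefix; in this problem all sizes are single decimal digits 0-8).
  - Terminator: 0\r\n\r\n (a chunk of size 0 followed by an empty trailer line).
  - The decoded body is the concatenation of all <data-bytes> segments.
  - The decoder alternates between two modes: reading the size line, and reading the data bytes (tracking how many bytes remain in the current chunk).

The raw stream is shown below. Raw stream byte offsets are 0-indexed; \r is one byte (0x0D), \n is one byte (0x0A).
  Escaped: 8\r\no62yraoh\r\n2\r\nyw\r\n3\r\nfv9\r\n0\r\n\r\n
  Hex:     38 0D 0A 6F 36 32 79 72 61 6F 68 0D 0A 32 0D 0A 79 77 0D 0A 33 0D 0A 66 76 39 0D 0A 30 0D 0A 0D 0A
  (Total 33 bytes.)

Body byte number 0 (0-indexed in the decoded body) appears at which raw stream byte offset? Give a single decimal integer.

Answer: 3

Derivation:
Chunk 1: stream[0..1]='8' size=0x8=8, data at stream[3..11]='o62yraoh' -> body[0..8], body so far='o62yraoh'
Chunk 2: stream[13..14]='2' size=0x2=2, data at stream[16..18]='yw' -> body[8..10], body so far='o62yraohyw'
Chunk 3: stream[20..21]='3' size=0x3=3, data at stream[23..26]='fv9' -> body[10..13], body so far='o62yraohywfv9'
Chunk 4: stream[28..29]='0' size=0 (terminator). Final body='o62yraohywfv9' (13 bytes)
Body byte 0 at stream offset 3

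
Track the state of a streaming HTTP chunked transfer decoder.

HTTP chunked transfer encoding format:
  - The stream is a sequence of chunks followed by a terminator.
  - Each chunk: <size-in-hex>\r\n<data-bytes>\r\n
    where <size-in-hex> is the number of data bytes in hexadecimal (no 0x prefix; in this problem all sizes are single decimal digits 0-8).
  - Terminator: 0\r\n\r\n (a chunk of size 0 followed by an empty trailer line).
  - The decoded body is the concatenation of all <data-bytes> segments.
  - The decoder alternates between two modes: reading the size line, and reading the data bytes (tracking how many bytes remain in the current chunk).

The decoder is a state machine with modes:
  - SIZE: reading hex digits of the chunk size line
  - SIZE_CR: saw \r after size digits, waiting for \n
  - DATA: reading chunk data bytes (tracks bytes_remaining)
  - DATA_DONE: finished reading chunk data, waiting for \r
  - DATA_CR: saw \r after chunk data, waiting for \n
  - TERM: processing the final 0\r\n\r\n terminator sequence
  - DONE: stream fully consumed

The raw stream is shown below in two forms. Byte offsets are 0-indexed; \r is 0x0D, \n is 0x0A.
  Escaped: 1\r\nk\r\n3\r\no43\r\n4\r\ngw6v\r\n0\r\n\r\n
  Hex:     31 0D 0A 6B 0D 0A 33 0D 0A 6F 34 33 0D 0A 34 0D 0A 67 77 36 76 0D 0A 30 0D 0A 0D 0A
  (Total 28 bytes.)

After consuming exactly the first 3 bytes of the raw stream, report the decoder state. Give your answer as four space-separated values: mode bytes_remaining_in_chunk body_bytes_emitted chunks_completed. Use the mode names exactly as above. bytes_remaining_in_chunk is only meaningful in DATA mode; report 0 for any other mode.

Answer: DATA 1 0 0

Derivation:
Byte 0 = '1': mode=SIZE remaining=0 emitted=0 chunks_done=0
Byte 1 = 0x0D: mode=SIZE_CR remaining=0 emitted=0 chunks_done=0
Byte 2 = 0x0A: mode=DATA remaining=1 emitted=0 chunks_done=0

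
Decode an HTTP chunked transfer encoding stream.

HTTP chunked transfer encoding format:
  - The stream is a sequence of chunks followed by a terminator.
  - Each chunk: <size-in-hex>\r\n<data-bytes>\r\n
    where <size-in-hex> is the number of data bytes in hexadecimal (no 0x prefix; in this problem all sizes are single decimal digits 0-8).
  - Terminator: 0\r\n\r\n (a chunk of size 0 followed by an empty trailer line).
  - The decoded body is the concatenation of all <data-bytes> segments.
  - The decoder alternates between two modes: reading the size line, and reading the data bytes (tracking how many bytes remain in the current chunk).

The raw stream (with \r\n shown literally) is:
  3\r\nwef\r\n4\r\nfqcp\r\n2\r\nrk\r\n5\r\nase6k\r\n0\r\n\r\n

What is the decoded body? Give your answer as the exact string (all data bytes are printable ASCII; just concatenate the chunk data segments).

Chunk 1: stream[0..1]='3' size=0x3=3, data at stream[3..6]='wef' -> body[0..3], body so far='wef'
Chunk 2: stream[8..9]='4' size=0x4=4, data at stream[11..15]='fqcp' -> body[3..7], body so far='weffqcp'
Chunk 3: stream[17..18]='2' size=0x2=2, data at stream[20..22]='rk' -> body[7..9], body so far='weffqcprk'
Chunk 4: stream[24..25]='5' size=0x5=5, data at stream[27..32]='ase6k' -> body[9..14], body so far='weffqcprkase6k'
Chunk 5: stream[34..35]='0' size=0 (terminator). Final body='weffqcprkase6k' (14 bytes)

Answer: weffqcprkase6k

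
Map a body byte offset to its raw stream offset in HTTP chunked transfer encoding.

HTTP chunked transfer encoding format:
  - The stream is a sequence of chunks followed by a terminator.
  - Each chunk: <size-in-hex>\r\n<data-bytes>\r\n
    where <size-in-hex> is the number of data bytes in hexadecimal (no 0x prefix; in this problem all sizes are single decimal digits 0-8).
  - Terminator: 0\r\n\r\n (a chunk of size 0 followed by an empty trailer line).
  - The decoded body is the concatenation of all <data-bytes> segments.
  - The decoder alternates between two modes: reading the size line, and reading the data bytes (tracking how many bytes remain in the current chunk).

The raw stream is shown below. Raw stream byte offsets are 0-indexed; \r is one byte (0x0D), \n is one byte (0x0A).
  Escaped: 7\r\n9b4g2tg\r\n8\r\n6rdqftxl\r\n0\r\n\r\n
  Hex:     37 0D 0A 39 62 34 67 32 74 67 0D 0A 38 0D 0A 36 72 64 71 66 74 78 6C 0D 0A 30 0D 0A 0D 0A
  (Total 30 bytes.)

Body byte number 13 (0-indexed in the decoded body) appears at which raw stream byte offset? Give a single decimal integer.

Chunk 1: stream[0..1]='7' size=0x7=7, data at stream[3..10]='9b4g2tg' -> body[0..7], body so far='9b4g2tg'
Chunk 2: stream[12..13]='8' size=0x8=8, data at stream[15..23]='6rdqftxl' -> body[7..15], body so far='9b4g2tg6rdqftxl'
Chunk 3: stream[25..26]='0' size=0 (terminator). Final body='9b4g2tg6rdqftxl' (15 bytes)
Body byte 13 at stream offset 21

Answer: 21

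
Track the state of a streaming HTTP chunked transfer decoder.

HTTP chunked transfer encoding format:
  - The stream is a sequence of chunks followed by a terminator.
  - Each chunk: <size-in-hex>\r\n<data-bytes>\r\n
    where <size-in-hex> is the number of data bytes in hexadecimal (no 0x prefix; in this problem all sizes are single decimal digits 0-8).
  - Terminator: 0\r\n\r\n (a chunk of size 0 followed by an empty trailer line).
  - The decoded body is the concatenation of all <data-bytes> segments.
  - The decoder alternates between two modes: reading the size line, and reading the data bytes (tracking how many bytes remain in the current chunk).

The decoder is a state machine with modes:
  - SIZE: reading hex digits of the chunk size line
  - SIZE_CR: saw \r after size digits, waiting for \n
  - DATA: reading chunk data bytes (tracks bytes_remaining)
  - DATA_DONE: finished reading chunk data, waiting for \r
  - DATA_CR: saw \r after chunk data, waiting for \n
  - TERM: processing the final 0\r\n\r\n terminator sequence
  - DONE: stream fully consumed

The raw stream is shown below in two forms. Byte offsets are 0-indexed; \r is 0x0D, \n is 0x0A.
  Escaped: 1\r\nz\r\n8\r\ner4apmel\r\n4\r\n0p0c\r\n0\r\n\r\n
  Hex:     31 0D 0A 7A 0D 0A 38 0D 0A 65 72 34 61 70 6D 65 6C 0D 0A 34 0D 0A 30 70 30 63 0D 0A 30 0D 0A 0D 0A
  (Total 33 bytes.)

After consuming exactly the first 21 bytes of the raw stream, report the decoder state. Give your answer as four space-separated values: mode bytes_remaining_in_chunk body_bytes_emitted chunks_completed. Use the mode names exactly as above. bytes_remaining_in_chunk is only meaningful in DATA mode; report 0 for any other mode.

Byte 0 = '1': mode=SIZE remaining=0 emitted=0 chunks_done=0
Byte 1 = 0x0D: mode=SIZE_CR remaining=0 emitted=0 chunks_done=0
Byte 2 = 0x0A: mode=DATA remaining=1 emitted=0 chunks_done=0
Byte 3 = 'z': mode=DATA_DONE remaining=0 emitted=1 chunks_done=0
Byte 4 = 0x0D: mode=DATA_CR remaining=0 emitted=1 chunks_done=0
Byte 5 = 0x0A: mode=SIZE remaining=0 emitted=1 chunks_done=1
Byte 6 = '8': mode=SIZE remaining=0 emitted=1 chunks_done=1
Byte 7 = 0x0D: mode=SIZE_CR remaining=0 emitted=1 chunks_done=1
Byte 8 = 0x0A: mode=DATA remaining=8 emitted=1 chunks_done=1
Byte 9 = 'e': mode=DATA remaining=7 emitted=2 chunks_done=1
Byte 10 = 'r': mode=DATA remaining=6 emitted=3 chunks_done=1
Byte 11 = '4': mode=DATA remaining=5 emitted=4 chunks_done=1
Byte 12 = 'a': mode=DATA remaining=4 emitted=5 chunks_done=1
Byte 13 = 'p': mode=DATA remaining=3 emitted=6 chunks_done=1
Byte 14 = 'm': mode=DATA remaining=2 emitted=7 chunks_done=1
Byte 15 = 'e': mode=DATA remaining=1 emitted=8 chunks_done=1
Byte 16 = 'l': mode=DATA_DONE remaining=0 emitted=9 chunks_done=1
Byte 17 = 0x0D: mode=DATA_CR remaining=0 emitted=9 chunks_done=1
Byte 18 = 0x0A: mode=SIZE remaining=0 emitted=9 chunks_done=2
Byte 19 = '4': mode=SIZE remaining=0 emitted=9 chunks_done=2
Byte 20 = 0x0D: mode=SIZE_CR remaining=0 emitted=9 chunks_done=2

Answer: SIZE_CR 0 9 2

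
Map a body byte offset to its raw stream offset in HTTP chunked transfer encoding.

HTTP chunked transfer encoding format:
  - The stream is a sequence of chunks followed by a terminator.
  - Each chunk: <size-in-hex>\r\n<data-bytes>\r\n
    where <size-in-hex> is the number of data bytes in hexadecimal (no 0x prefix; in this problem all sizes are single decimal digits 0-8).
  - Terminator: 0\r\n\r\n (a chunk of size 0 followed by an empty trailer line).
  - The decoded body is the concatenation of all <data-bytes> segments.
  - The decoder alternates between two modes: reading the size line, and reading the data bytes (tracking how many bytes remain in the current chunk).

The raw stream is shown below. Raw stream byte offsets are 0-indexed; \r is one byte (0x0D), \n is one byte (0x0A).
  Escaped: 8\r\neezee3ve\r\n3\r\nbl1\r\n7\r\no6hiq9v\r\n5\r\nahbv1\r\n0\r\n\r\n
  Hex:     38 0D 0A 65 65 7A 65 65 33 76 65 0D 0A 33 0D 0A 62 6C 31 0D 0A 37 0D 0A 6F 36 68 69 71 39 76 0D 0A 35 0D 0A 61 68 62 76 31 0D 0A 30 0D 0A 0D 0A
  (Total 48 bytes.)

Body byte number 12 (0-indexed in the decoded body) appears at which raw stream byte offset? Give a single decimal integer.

Chunk 1: stream[0..1]='8' size=0x8=8, data at stream[3..11]='eezee3ve' -> body[0..8], body so far='eezee3ve'
Chunk 2: stream[13..14]='3' size=0x3=3, data at stream[16..19]='bl1' -> body[8..11], body so far='eezee3vebl1'
Chunk 3: stream[21..22]='7' size=0x7=7, data at stream[24..31]='o6hiq9v' -> body[11..18], body so far='eezee3vebl1o6hiq9v'
Chunk 4: stream[33..34]='5' size=0x5=5, data at stream[36..41]='ahbv1' -> body[18..23], body so far='eezee3vebl1o6hiq9vahbv1'
Chunk 5: stream[43..44]='0' size=0 (terminator). Final body='eezee3vebl1o6hiq9vahbv1' (23 bytes)
Body byte 12 at stream offset 25

Answer: 25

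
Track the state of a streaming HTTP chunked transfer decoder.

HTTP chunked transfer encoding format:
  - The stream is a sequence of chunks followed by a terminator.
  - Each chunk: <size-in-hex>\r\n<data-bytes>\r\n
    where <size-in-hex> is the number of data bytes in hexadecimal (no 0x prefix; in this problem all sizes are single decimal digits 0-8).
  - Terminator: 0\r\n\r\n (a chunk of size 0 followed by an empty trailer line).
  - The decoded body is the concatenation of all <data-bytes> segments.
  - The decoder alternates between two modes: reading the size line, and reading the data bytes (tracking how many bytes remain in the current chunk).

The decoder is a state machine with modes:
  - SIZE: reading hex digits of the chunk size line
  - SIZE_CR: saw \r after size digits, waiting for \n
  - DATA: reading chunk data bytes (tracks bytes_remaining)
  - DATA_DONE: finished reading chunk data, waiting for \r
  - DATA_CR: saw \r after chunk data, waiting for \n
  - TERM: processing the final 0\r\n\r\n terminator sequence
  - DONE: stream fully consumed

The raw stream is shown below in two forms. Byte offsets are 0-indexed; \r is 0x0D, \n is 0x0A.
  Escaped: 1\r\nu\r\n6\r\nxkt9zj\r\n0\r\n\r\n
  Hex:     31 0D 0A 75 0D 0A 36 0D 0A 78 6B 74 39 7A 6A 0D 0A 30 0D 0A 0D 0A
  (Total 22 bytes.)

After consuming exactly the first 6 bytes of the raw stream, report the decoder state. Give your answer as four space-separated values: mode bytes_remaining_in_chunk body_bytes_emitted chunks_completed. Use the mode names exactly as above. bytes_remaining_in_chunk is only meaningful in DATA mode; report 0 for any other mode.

Byte 0 = '1': mode=SIZE remaining=0 emitted=0 chunks_done=0
Byte 1 = 0x0D: mode=SIZE_CR remaining=0 emitted=0 chunks_done=0
Byte 2 = 0x0A: mode=DATA remaining=1 emitted=0 chunks_done=0
Byte 3 = 'u': mode=DATA_DONE remaining=0 emitted=1 chunks_done=0
Byte 4 = 0x0D: mode=DATA_CR remaining=0 emitted=1 chunks_done=0
Byte 5 = 0x0A: mode=SIZE remaining=0 emitted=1 chunks_done=1

Answer: SIZE 0 1 1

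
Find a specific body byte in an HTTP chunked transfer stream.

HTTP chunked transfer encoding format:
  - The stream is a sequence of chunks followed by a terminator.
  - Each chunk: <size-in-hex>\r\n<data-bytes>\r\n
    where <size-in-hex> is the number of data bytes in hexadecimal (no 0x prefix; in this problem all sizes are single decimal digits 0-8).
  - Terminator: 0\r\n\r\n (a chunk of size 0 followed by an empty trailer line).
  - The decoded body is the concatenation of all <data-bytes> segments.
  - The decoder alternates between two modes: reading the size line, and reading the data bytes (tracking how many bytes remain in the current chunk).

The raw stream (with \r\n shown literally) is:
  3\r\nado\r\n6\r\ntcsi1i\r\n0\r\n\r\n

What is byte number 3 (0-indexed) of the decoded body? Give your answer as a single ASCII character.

Chunk 1: stream[0..1]='3' size=0x3=3, data at stream[3..6]='ado' -> body[0..3], body so far='ado'
Chunk 2: stream[8..9]='6' size=0x6=6, data at stream[11..17]='tcsi1i' -> body[3..9], body so far='adotcsi1i'
Chunk 3: stream[19..20]='0' size=0 (terminator). Final body='adotcsi1i' (9 bytes)
Body byte 3 = 't'

Answer: t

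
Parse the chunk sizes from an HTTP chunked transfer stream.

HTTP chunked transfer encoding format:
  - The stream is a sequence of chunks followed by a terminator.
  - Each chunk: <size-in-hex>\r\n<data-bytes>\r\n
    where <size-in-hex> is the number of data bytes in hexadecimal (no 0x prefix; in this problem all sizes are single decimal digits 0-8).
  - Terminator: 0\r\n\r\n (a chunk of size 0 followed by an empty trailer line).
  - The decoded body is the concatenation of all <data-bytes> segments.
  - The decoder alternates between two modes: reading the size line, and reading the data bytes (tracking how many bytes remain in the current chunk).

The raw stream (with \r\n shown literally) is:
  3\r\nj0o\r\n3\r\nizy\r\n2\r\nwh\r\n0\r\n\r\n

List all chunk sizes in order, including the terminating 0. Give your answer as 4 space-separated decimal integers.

Chunk 1: stream[0..1]='3' size=0x3=3, data at stream[3..6]='j0o' -> body[0..3], body so far='j0o'
Chunk 2: stream[8..9]='3' size=0x3=3, data at stream[11..14]='izy' -> body[3..6], body so far='j0oizy'
Chunk 3: stream[16..17]='2' size=0x2=2, data at stream[19..21]='wh' -> body[6..8], body so far='j0oizywh'
Chunk 4: stream[23..24]='0' size=0 (terminator). Final body='j0oizywh' (8 bytes)

Answer: 3 3 2 0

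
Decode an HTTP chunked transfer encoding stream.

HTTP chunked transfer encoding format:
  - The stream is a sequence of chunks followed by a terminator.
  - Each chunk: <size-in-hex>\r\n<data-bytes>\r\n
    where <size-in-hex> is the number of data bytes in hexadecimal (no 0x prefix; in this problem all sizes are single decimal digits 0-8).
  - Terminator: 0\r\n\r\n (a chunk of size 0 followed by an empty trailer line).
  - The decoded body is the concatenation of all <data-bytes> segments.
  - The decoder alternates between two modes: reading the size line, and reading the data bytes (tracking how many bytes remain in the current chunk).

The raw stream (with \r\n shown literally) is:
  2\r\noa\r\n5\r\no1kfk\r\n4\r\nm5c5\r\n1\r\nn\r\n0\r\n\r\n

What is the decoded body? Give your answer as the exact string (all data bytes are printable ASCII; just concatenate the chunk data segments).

Answer: oao1kfkm5c5n

Derivation:
Chunk 1: stream[0..1]='2' size=0x2=2, data at stream[3..5]='oa' -> body[0..2], body so far='oa'
Chunk 2: stream[7..8]='5' size=0x5=5, data at stream[10..15]='o1kfk' -> body[2..7], body so far='oao1kfk'
Chunk 3: stream[17..18]='4' size=0x4=4, data at stream[20..24]='m5c5' -> body[7..11], body so far='oao1kfkm5c5'
Chunk 4: stream[26..27]='1' size=0x1=1, data at stream[29..30]='n' -> body[11..12], body so far='oao1kfkm5c5n'
Chunk 5: stream[32..33]='0' size=0 (terminator). Final body='oao1kfkm5c5n' (12 bytes)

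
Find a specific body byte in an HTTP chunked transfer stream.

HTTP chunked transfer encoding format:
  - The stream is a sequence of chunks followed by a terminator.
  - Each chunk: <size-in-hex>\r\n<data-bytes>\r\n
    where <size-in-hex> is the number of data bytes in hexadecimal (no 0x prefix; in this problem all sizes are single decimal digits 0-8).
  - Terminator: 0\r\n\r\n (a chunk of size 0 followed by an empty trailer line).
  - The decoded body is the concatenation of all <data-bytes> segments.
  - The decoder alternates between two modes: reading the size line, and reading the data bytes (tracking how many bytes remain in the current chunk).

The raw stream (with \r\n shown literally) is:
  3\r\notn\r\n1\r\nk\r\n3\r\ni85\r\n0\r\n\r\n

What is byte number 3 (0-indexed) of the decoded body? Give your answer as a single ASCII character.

Answer: k

Derivation:
Chunk 1: stream[0..1]='3' size=0x3=3, data at stream[3..6]='otn' -> body[0..3], body so far='otn'
Chunk 2: stream[8..9]='1' size=0x1=1, data at stream[11..12]='k' -> body[3..4], body so far='otnk'
Chunk 3: stream[14..15]='3' size=0x3=3, data at stream[17..20]='i85' -> body[4..7], body so far='otnki85'
Chunk 4: stream[22..23]='0' size=0 (terminator). Final body='otnki85' (7 bytes)
Body byte 3 = 'k'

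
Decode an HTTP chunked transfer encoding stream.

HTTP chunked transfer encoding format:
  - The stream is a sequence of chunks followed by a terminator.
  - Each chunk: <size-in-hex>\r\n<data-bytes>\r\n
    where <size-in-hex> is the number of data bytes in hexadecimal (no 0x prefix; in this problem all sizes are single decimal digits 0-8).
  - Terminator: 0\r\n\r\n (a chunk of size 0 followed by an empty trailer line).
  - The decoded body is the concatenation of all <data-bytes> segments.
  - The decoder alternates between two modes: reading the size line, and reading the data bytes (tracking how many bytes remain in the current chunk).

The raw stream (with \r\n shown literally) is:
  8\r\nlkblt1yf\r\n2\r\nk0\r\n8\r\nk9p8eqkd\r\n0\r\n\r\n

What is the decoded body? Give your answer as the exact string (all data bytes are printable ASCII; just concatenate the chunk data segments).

Answer: lkblt1yfk0k9p8eqkd

Derivation:
Chunk 1: stream[0..1]='8' size=0x8=8, data at stream[3..11]='lkblt1yf' -> body[0..8], body so far='lkblt1yf'
Chunk 2: stream[13..14]='2' size=0x2=2, data at stream[16..18]='k0' -> body[8..10], body so far='lkblt1yfk0'
Chunk 3: stream[20..21]='8' size=0x8=8, data at stream[23..31]='k9p8eqkd' -> body[10..18], body so far='lkblt1yfk0k9p8eqkd'
Chunk 4: stream[33..34]='0' size=0 (terminator). Final body='lkblt1yfk0k9p8eqkd' (18 bytes)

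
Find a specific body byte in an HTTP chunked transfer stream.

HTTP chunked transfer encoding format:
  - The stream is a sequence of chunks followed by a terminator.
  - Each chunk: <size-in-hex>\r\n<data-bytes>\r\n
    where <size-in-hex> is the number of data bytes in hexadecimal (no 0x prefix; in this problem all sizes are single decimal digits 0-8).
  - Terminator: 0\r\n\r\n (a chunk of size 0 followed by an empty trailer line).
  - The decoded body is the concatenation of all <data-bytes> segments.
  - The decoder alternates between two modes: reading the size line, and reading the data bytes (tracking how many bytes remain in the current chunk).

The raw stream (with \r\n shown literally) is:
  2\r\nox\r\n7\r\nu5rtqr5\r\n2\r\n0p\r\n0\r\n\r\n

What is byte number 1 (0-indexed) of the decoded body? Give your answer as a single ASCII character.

Answer: x

Derivation:
Chunk 1: stream[0..1]='2' size=0x2=2, data at stream[3..5]='ox' -> body[0..2], body so far='ox'
Chunk 2: stream[7..8]='7' size=0x7=7, data at stream[10..17]='u5rtqr5' -> body[2..9], body so far='oxu5rtqr5'
Chunk 3: stream[19..20]='2' size=0x2=2, data at stream[22..24]='0p' -> body[9..11], body so far='oxu5rtqr50p'
Chunk 4: stream[26..27]='0' size=0 (terminator). Final body='oxu5rtqr50p' (11 bytes)
Body byte 1 = 'x'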